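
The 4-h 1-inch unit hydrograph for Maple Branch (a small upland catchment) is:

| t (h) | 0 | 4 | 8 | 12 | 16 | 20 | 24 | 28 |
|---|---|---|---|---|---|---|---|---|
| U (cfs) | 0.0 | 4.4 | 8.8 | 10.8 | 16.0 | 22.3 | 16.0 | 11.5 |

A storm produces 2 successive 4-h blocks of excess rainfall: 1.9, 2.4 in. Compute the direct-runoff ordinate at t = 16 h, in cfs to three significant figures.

By discrete convolution, Q_j = Σ (P_i / 1 in) · U_{j−i}.
At t = 16 h (j=4): Q = (1.9/1)·16.0 + (2.4/1)·10.8 = 56.3 cfs.

Q ≈ 56.3 cfs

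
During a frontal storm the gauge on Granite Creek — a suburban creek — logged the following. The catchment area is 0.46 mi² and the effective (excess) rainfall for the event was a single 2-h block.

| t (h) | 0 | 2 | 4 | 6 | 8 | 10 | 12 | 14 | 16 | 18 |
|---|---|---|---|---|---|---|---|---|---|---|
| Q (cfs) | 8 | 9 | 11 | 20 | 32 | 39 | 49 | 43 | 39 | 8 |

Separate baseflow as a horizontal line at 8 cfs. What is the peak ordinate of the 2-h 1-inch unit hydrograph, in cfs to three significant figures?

Direct runoff: 0.0, 1.0, 3.0, 12.0, 24.0, 31.0, 41.0, 35.0, 31.0, 0.0 cfs; ΣQ_DR = 178.0 cfs, peak = 41.0 cfs.
Runoff depth d = ΣQ_DR·Δt / A = 178.0 × 7200 / (0.46 mi²) = 1.199 in.
The 1-inch UH is the DRH scaled by (1 in)/d, so U_p = 41.0 × 1/1.199 = 34.2 cfs.

U_p ≈ 34.2 cfs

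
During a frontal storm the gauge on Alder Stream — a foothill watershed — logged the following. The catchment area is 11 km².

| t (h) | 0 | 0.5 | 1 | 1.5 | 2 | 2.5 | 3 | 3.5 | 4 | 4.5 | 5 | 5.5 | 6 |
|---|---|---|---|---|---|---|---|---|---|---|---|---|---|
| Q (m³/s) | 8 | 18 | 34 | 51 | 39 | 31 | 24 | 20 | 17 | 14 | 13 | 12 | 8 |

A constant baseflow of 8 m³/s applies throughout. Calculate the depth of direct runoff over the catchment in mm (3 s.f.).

Direct runoff: 0.0, 10.0, 26.0, 43.0, 31.0, 23.0, 16.0, 12.0, 9.0, 6.0, 5.0, 4.0, 0.0 m³/s; ΣQ_DR = 185.0 m³/s.
V = ΣQ_DR · Δt = 185.0 × 1800 s = 3.330 × 10^5 m³.
Over A = 11 km², depth = V / A = 30.3 mm.

d ≈ 30.3 mm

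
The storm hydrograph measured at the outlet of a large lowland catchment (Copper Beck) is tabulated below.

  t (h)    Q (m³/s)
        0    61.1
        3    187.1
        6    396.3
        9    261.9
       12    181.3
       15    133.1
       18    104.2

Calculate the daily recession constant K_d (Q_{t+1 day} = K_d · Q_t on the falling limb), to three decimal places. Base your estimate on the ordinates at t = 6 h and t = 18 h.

Between t = 6 h and t = 18 h the flow falls from 396.3 to 104.2 m³/s over 4×3 h = 12 h.
Per-interval ratio K = (104.2/396.3)^(1/4) = 0.7161; K_d = K^(24/3) = 0.069.

K_d ≈ 0.069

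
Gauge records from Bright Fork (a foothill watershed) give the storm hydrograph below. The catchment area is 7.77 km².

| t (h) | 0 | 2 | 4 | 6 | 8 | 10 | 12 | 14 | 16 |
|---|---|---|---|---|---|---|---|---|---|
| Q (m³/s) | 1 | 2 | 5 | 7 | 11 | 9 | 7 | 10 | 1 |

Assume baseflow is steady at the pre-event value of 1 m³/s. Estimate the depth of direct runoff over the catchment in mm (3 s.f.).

Direct runoff: 0.0, 1.0, 4.0, 6.0, 10.0, 8.0, 6.0, 9.0, 0.0 m³/s; ΣQ_DR = 44.00 m³/s.
V = ΣQ_DR · Δt = 44.00 × 7200 s = 3.168 × 10^5 m³.
Over A = 7.77 km², depth = V / A = 40.8 mm.

d ≈ 40.8 mm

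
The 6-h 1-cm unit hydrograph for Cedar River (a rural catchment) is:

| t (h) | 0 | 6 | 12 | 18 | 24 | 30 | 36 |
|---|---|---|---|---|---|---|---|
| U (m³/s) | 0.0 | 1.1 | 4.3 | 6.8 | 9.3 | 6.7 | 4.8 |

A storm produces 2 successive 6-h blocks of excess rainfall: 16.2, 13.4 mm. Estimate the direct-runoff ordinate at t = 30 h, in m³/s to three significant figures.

Q ≈ 23.3 m³/s

By discrete convolution, Q_j = Σ (P_i / 10 mm) · U_{j−i}.
At t = 30 h (j=5): Q = (16.2/10)·6.7 + (13.4/10)·9.3 = 23.3 m³/s.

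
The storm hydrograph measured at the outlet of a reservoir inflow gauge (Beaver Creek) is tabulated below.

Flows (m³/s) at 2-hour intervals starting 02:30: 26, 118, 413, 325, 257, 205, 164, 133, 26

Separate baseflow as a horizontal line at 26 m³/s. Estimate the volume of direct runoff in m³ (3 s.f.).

V ≈ 1.03 × 10^7 m³

Direct-runoff ordinates (Q − Q_b): 0.0, 92.0, 387.0, 299.0, 231.0, 179.0, 138.0, 107.0, 0.0 m³/s.
ΣQ_DR = 1433 m³/s.
With Δt = 2 h = 7200 s, V = ΣQ_DR · Δt = 1433 × 7200 = 1.03 × 10^7 m³.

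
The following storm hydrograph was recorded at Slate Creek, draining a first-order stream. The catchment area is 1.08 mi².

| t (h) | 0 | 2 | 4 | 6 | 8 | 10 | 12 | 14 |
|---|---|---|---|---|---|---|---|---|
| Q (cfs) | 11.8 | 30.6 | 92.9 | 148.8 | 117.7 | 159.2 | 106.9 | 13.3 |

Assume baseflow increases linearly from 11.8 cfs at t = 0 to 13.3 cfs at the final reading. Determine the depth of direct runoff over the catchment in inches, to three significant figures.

d ≈ 1.67 in

Direct runoff: 0.00, 18.59, 80.67, 136.36, 105.04, 146.33, 93.81, 0.00 cfs; ΣQ_DR = 580.8 cfs.
V = ΣQ_DR · Δt = 580.8 × 7200 s = 4.182 × 10^6 ft³.
Over A = 1.08 mi², depth = V / A = 1.67 in.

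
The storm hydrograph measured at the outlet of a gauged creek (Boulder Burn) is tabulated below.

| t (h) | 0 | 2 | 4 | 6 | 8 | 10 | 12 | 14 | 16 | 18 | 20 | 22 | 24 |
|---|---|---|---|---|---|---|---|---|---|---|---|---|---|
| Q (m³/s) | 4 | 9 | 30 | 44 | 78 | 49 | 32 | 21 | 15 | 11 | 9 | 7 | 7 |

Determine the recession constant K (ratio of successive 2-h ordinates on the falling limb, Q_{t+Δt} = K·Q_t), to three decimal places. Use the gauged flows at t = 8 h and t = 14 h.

Using the recession-limb readings at t = 8 h and t = 14 h: Q falls from 78 to 21 m³/s over 3 intervals.
K = (Q₂/Q₁)^(1/3) = (21/78)^(1/3) = 0.646.

K ≈ 0.646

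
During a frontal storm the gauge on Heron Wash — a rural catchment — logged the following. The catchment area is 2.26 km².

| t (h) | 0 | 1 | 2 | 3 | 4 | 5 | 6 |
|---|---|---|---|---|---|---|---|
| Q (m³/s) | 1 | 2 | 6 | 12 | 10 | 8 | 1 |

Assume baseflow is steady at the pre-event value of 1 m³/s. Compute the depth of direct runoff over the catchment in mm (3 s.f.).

Direct runoff: 0.0, 1.0, 5.0, 11.0, 9.0, 7.0, 0.0 m³/s; ΣQ_DR = 33.00 m³/s.
V = ΣQ_DR · Δt = 33.00 × 3600 s = 1.188 × 10^5 m³.
Over A = 2.26 km², depth = V / A = 52.6 mm.

d ≈ 52.6 mm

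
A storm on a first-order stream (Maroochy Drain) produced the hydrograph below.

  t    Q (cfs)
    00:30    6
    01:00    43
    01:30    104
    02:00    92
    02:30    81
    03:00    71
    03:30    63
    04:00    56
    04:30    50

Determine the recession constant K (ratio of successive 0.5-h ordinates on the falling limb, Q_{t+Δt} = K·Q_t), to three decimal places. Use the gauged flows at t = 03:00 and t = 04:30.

K ≈ 0.890

Using the recession-limb readings at t = 03:00 and t = 04:30: Q falls from 71 to 50 cfs over 3 intervals.
K = (Q₂/Q₁)^(1/3) = (50/71)^(1/3) = 0.890.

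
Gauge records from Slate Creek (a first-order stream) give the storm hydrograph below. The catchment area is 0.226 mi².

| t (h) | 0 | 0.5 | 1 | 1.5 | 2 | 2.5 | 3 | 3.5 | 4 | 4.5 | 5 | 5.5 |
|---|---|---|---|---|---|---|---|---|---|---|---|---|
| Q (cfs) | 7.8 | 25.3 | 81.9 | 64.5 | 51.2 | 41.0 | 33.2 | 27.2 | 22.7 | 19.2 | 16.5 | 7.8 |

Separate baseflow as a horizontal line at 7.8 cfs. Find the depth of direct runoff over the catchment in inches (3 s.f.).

Direct runoff: 0.0, 17.5, 74.1, 56.7, 43.4, 33.2, 25.4, 19.4, 14.9, 11.4, 8.7, 0.0 cfs; ΣQ_DR = 304.7 cfs.
V = ΣQ_DR · Δt = 304.7 × 1800 s = 5.485 × 10^5 ft³.
Over A = 0.226 mi², depth = V / A = 1.04 in.

d ≈ 1.04 in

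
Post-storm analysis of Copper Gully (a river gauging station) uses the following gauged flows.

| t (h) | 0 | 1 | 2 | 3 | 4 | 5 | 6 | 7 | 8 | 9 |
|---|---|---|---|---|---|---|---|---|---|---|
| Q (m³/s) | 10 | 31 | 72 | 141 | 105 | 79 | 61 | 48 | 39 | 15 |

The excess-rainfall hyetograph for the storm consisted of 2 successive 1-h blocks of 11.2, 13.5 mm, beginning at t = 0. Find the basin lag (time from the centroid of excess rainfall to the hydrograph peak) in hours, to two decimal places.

t_L ≈ 1.95 h

Centroid of excess rainfall: t_c = Σ P_i·t̄_i / ΣP_i = 1.0466 h (block centres at 0.5, 1.5 h).
Hydrograph peak occurs at t = 3 h, so basin lag t_L = 3 − 1.0466 = 1.95 h.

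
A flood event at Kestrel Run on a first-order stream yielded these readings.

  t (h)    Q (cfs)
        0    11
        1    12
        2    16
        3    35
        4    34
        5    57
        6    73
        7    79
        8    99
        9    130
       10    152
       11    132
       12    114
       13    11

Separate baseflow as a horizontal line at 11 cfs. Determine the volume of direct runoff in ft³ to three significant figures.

Direct-runoff ordinates (Q − Q_b): 0.0, 1.0, 5.0, 24.0, 23.0, 46.0, 62.0, 68.0, 88.0, 119.0, 141.0, 121.0, 103.0, 0.0 cfs.
ΣQ_DR = 801.0 cfs.
With Δt = 1 h = 3600 s, V = ΣQ_DR · Δt = 801.0 × 3600 = 2.88 × 10^6 ft³.

V ≈ 2.88 × 10^6 ft³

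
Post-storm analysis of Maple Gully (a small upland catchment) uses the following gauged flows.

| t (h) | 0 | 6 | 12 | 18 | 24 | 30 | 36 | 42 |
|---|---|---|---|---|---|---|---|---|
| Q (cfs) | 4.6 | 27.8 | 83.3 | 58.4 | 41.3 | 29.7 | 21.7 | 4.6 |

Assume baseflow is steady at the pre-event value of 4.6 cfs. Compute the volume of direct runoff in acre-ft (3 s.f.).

Direct-runoff ordinates (Q − Q_b): 0.0, 23.2, 78.7, 53.8, 36.7, 25.1, 17.1, 0.0 cfs.
ΣQ_DR = 234.6 cfs.
With Δt = 6 h = 21600 s, V = ΣQ_DR · Δt = 234.6 × 21600 = 5.07 × 10^6 ft³ = 116 acre-ft.

V ≈ 116 acre-ft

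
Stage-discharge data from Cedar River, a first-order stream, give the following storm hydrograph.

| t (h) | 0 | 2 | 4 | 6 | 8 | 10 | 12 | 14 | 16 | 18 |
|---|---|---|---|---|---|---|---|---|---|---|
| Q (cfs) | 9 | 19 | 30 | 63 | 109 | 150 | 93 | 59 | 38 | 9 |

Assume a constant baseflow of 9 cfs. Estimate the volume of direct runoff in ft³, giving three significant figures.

V ≈ 3.52 × 10^6 ft³

Direct-runoff ordinates (Q − Q_b): 0.0, 10.0, 21.0, 54.0, 100.0, 141.0, 84.0, 50.0, 29.0, 0.0 cfs.
ΣQ_DR = 489.0 cfs.
With Δt = 2 h = 7200 s, V = ΣQ_DR · Δt = 489.0 × 7200 = 3.52 × 10^6 ft³.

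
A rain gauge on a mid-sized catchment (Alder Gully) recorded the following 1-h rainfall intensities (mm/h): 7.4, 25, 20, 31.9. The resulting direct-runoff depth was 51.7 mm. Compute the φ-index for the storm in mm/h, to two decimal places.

φ ≈ 8.40 mm/h

Only the 3 blocks with intensity above φ contribute runoff: 25, 20, 31.9 mm/h.
Σ(I−φ)·Δt = d  ⇒  (25+20+31.9 − 3φ)·1 = 51.7
φ = (76.90 − 51.7/1) / 3 = 8.40 mm/h.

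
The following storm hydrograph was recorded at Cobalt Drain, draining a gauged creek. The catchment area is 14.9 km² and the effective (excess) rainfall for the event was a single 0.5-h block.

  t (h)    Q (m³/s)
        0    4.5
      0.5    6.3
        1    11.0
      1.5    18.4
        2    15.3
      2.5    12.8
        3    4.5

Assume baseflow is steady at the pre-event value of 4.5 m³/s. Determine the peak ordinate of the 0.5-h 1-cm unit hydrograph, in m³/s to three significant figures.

U_p ≈ 27.9 m³/s

Direct runoff: 0.0, 1.8, 6.5, 13.9, 10.8, 8.3, 0.0 m³/s; ΣQ_DR = 41.30 m³/s, peak = 13.9 m³/s.
Runoff depth d = ΣQ_DR·Δt / A = 41.30 × 1800 / (14.9 km²) = 4.989 mm.
The 1-cm UH is the DRH scaled by (10 mm)/d, so U_p = 13.9 × 10/4.989 = 27.9 m³/s.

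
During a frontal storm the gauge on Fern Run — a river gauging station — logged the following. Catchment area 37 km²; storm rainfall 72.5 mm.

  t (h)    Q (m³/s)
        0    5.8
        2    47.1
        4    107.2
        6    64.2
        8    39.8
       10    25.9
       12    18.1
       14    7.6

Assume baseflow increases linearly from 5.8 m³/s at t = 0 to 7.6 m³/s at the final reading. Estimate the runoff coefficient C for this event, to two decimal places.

C ≈ 0.70

ΣQ_DR = 262.1 m³/s; V = ΣQ_DR·Δt = 1.887 × 10^6 m³.
Runoff depth d = V / A = 51.00 mm.
C = d / P = 51.00 / 72.5 = 0.70.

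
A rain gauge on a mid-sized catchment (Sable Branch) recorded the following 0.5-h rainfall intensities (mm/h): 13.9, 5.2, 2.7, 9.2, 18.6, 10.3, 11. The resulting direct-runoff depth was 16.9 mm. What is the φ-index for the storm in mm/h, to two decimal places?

φ ≈ 5.84 mm/h

Only the 5 blocks with intensity above φ contribute runoff: 13.9, 9.2, 18.6, 10.3, 11 mm/h.
Σ(I−φ)·Δt = d  ⇒  (13.9+9.2+18.6+10.3+11 − 5φ)·0.5 = 16.9
φ = (63.00 − 16.9/0.5) / 5 = 5.84 mm/h.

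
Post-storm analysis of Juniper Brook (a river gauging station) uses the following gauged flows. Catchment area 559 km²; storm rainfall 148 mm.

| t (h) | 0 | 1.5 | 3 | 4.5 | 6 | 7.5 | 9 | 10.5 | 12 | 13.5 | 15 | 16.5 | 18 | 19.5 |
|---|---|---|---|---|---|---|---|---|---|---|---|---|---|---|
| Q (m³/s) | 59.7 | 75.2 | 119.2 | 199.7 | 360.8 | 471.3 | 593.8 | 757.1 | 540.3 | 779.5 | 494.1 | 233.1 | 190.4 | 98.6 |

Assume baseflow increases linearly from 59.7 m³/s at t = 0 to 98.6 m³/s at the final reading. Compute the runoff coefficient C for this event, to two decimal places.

ΣQ_DR = 3865 m³/s; V = ΣQ_DR·Δt = 2.087 × 10^7 m³.
Runoff depth d = V / A = 37.33 mm.
C = d / P = 37.33 / 148 = 0.25.

C ≈ 0.25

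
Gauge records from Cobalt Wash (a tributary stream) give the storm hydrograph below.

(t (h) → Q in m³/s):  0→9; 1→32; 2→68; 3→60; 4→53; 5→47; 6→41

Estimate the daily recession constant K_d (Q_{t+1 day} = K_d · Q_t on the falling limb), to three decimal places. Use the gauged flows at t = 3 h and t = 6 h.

K_d ≈ 0.048

Between t = 3 h and t = 6 h the flow falls from 60 to 41 m³/s over 3×1 h = 3 h.
Per-interval ratio K = (41/60)^(1/3) = 0.8808; K_d = K^(24/1) = 0.048.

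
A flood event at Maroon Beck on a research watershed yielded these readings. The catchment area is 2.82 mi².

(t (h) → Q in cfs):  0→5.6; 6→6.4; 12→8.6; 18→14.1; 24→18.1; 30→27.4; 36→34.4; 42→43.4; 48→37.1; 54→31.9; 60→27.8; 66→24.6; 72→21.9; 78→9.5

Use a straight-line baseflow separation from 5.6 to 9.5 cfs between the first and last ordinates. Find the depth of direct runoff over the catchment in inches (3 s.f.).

Direct runoff: 0.00, 0.50, 2.40, 7.60, 11.30, 20.30, 27.00, 35.70, 29.10, 23.60, 19.20, 15.70, 12.70, 0.00 cfs; ΣQ_DR = 205.1 cfs.
V = ΣQ_DR · Δt = 205.1 × 21600 s = 4.430 × 10^6 ft³.
Over A = 2.82 mi², depth = V / A = 0.676 in.

d ≈ 0.676 in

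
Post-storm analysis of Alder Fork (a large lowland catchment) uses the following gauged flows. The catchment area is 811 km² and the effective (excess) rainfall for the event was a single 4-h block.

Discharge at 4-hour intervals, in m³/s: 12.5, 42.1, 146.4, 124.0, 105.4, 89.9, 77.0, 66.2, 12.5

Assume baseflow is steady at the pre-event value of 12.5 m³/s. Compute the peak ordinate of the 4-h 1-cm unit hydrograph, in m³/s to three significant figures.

U_p ≈ 134 m³/s

Direct runoff: 0.0, 29.6, 133.9, 111.5, 92.9, 77.4, 64.5, 53.7, 0.0 m³/s; ΣQ_DR = 563.5 m³/s, peak = 133.9 m³/s.
Runoff depth d = ΣQ_DR·Δt / A = 563.5 × 14400 / (811 km²) = 10.01 mm.
The 1-cm UH is the DRH scaled by (10 mm)/d, so U_p = 133.9 × 10/10.01 = 134 m³/s.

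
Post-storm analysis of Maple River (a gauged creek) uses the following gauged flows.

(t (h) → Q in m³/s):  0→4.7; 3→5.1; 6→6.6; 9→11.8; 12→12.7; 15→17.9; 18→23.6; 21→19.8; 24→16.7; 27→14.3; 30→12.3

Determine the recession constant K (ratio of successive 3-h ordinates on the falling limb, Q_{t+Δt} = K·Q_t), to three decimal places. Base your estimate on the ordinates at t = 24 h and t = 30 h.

Using the recession-limb readings at t = 24 h and t = 30 h: Q falls from 16.7 to 12.3 m³/s over 2 intervals.
K = (Q₂/Q₁)^(1/2) = (12.3/16.7)^(1/2) = 0.858.

K ≈ 0.858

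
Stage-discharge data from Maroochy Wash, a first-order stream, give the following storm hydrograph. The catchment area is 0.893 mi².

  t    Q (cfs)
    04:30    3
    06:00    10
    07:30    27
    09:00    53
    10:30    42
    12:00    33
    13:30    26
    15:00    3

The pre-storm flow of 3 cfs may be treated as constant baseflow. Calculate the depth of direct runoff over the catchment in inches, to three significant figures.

Direct runoff: 0.0, 7.0, 24.0, 50.0, 39.0, 30.0, 23.0, 0.0 cfs; ΣQ_DR = 173.0 cfs.
V = ΣQ_DR · Δt = 173.0 × 5400 s = 9.342 × 10^5 ft³.
Over A = 0.893 mi², depth = V / A = 0.450 in.

d ≈ 0.450 in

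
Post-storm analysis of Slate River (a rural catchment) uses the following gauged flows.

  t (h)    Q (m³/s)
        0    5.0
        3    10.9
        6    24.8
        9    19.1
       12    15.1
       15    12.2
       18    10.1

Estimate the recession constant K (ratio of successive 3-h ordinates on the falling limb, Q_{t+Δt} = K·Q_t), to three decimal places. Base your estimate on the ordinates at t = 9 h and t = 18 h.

K ≈ 0.809

Using the recession-limb readings at t = 9 h and t = 18 h: Q falls from 19.1 to 10.1 m³/s over 3 intervals.
K = (Q₂/Q₁)^(1/3) = (10.1/19.1)^(1/3) = 0.809.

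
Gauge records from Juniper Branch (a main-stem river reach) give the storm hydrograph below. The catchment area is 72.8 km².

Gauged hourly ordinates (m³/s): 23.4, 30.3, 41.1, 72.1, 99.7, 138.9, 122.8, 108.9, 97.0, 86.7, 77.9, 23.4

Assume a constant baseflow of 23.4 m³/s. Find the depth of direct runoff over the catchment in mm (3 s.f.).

d ≈ 31.7 mm

Direct runoff: 0.0, 6.9, 17.7, 48.7, 76.3, 115.5, 99.4, 85.5, 73.6, 63.3, 54.5, 0.0 m³/s; ΣQ_DR = 641.4 m³/s.
V = ΣQ_DR · Δt = 641.4 × 3600 s = 2.309 × 10^6 m³.
Over A = 72.8 km², depth = V / A = 31.7 mm.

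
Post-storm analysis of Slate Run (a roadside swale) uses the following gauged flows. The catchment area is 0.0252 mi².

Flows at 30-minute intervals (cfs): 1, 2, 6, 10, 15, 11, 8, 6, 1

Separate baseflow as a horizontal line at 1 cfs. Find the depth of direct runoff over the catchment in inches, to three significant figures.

Direct runoff: 0.0, 1.0, 5.0, 9.0, 14.0, 10.0, 7.0, 5.0, 0.0 cfs; ΣQ_DR = 51.00 cfs.
V = ΣQ_DR · Δt = 51.00 × 1800 s = 91800 ft³.
Over A = 0.0252 mi², depth = V / A = 1.57 in.

d ≈ 1.57 in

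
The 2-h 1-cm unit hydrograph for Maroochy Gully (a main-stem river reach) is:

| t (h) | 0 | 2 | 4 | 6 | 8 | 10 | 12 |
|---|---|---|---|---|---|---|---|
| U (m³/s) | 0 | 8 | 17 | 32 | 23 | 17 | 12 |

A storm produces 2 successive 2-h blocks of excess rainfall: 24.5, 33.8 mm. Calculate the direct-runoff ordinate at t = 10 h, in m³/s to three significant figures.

Q ≈ 119 m³/s

By discrete convolution, Q_j = Σ (P_i / 10 mm) · U_{j−i}.
At t = 10 h (j=5): Q = (24.5/10)·17 + (33.8/10)·23 = 119 m³/s.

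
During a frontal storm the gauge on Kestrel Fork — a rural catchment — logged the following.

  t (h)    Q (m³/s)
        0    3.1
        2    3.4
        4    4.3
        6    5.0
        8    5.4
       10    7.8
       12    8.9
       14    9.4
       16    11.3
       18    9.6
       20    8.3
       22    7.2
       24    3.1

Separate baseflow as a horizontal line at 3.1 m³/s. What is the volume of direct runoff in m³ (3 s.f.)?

Direct-runoff ordinates (Q − Q_b): 0.0, 0.3, 1.2, 1.9, 2.3, 4.7, 5.8, 6.3, 8.2, 6.5, 5.2, 4.1, 0.0 m³/s.
ΣQ_DR = 46.50 m³/s.
With Δt = 2 h = 7200 s, V = ΣQ_DR · Δt = 46.50 × 7200 = 3.35 × 10^5 m³.

V ≈ 3.35 × 10^5 m³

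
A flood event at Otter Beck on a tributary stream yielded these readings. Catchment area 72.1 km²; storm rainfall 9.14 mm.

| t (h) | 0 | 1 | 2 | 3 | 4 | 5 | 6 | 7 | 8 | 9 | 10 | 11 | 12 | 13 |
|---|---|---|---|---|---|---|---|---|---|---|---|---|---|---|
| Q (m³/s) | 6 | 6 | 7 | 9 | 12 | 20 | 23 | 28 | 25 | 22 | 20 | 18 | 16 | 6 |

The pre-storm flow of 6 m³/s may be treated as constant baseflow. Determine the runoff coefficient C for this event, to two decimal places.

C ≈ 0.73

ΣQ_DR = 134.0 m³/s; V = ΣQ_DR·Δt = 4.824 × 10^5 m³.
Runoff depth d = V / A = 6.691 mm.
C = d / P = 6.691 / 9.14 = 0.73.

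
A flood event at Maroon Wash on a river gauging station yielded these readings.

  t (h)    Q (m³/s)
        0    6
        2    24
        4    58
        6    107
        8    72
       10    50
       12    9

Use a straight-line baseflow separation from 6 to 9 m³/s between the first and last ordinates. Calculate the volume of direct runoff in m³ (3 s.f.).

V ≈ 1.97 × 10^6 m³

Direct-runoff ordinates (Q − Q_b): 0.00, 17.50, 51.00, 99.50, 64.00, 41.50, 0.00 m³/s.
ΣQ_DR = 273.5 m³/s.
With Δt = 2 h = 7200 s, V = ΣQ_DR · Δt = 273.5 × 7200 = 1.97 × 10^6 m³.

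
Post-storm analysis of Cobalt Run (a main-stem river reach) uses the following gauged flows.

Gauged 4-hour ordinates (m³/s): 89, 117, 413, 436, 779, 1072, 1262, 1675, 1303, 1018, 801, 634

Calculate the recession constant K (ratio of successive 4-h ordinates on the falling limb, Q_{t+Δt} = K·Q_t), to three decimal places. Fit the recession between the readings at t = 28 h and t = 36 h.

Using the recession-limb readings at t = 28 h and t = 36 h: Q falls from 1675 to 1018 m³/s over 2 intervals.
K = (Q₂/Q₁)^(1/2) = (1018/1675)^(1/2) = 0.780.

K ≈ 0.780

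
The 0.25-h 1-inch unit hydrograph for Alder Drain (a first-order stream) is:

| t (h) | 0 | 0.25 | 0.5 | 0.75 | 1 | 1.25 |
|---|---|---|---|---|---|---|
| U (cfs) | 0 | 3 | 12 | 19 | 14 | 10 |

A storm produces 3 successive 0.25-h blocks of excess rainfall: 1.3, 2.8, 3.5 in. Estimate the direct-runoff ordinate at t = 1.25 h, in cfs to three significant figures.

By discrete convolution, Q_j = Σ (P_i / 1 in) · U_{j−i}.
At t = 1.25 h (j=5): Q = (1.3/1)·10 + (2.8/1)·14 + (3.5/1)·19 = 119 cfs.

Q ≈ 119 cfs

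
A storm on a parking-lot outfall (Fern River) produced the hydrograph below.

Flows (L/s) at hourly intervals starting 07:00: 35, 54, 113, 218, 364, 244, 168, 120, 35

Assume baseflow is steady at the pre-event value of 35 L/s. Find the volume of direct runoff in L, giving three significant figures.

V ≈ 3.73 × 10^6 L

Direct-runoff ordinates (Q − Q_b): 0.0, 19.0, 78.0, 183.0, 329.0, 209.0, 133.0, 85.0, 0.0 L/s.
ΣQ_DR = 1036 L/s.
With Δt = 1 h = 3600 s, V = ΣQ_DR · Δt = 1036 × 3600 = 3.73 × 10^6 L.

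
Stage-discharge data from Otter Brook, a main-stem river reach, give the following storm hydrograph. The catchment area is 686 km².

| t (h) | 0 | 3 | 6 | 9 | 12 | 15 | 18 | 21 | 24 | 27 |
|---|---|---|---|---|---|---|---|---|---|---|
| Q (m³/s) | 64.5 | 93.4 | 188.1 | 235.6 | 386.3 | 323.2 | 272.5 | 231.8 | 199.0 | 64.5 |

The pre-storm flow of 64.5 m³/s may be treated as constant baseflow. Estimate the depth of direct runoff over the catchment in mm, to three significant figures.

Direct runoff: 0.0, 28.9, 123.6, 171.1, 321.8, 258.7, 208.0, 167.3, 134.5, 0.0 m³/s; ΣQ_DR = 1414 m³/s.
V = ΣQ_DR · Δt = 1414 × 10800 s = 1.527 × 10^7 m³.
Over A = 686 km², depth = V / A = 22.3 mm.

d ≈ 22.3 mm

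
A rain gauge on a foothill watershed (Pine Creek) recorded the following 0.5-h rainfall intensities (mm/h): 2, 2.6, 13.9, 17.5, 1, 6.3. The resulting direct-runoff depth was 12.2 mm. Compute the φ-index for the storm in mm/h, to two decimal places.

φ ≈ 4.43 mm/h

Only the 3 blocks with intensity above φ contribute runoff: 13.9, 17.5, 6.3 mm/h.
Σ(I−φ)·Δt = d  ⇒  (13.9+17.5+6.3 − 3φ)·0.5 = 12.2
φ = (37.70 − 12.2/0.5) / 3 = 4.43 mm/h.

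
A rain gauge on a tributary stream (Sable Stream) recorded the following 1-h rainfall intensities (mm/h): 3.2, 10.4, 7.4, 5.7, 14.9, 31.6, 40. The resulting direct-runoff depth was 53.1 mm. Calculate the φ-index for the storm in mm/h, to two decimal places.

Only the 3 blocks with intensity above φ contribute runoff: 14.9, 31.6, 40 mm/h.
Σ(I−φ)·Δt = d  ⇒  (14.9+31.6+40 − 3φ)·1 = 53.1
φ = (86.50 − 53.1/1) / 3 = 11.13 mm/h.

φ ≈ 11.13 mm/h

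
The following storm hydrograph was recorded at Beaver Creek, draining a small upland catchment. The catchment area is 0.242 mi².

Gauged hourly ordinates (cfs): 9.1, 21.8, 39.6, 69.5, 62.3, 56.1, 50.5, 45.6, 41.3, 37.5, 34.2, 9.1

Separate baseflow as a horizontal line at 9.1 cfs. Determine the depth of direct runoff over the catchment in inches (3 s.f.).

Direct runoff: 0.0, 12.7, 30.5, 60.4, 53.2, 47.0, 41.4, 36.5, 32.2, 28.4, 25.1, 0.0 cfs; ΣQ_DR = 367.4 cfs.
V = ΣQ_DR · Δt = 367.4 × 3600 s = 1.323 × 10^6 ft³.
Over A = 0.242 mi², depth = V / A = 2.35 in.

d ≈ 2.35 in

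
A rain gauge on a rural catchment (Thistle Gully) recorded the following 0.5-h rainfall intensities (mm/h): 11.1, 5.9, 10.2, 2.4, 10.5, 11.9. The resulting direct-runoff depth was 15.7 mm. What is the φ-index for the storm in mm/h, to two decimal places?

φ ≈ 3.64 mm/h

Only the 5 blocks with intensity above φ contribute runoff: 11.1, 5.9, 10.2, 10.5, 11.9 mm/h.
Σ(I−φ)·Δt = d  ⇒  (11.1+5.9+10.2+10.5+11.9 − 5φ)·0.5 = 15.7
φ = (49.60 − 15.7/0.5) / 5 = 3.64 mm/h.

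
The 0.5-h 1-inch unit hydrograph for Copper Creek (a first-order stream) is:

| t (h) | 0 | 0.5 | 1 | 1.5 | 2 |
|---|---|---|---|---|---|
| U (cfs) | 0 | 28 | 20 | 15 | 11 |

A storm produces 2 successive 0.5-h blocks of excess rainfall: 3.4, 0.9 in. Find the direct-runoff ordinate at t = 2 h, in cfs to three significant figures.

By discrete convolution, Q_j = Σ (P_i / 1 in) · U_{j−i}.
At t = 2 h (j=4): Q = (3.4/1)·11 + (0.9/1)·15 = 50.9 cfs.

Q ≈ 50.9 cfs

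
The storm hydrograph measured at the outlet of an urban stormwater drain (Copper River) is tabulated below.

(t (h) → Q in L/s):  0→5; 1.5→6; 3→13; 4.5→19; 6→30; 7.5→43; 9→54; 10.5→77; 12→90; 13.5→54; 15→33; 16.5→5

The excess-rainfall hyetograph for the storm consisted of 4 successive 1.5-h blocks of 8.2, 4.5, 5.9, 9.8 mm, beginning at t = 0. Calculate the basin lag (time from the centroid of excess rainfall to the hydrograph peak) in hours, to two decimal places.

Centroid of excess rainfall: t_c = Σ P_i·t̄_i / ΣP_i = 3.1637 h (block centres at 0.75, 2.25, 3.75, 5.25 h).
Hydrograph peak occurs at t = 12 h, so basin lag t_L = 12 − 3.1637 = 8.84 h.

t_L ≈ 8.84 h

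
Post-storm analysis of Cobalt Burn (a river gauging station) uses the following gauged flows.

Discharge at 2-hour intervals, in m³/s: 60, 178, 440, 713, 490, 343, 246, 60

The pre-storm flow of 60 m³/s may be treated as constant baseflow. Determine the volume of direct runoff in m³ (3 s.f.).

V ≈ 1.48 × 10^7 m³

Direct-runoff ordinates (Q − Q_b): 0.0, 118.0, 380.0, 653.0, 430.0, 283.0, 186.0, 0.0 m³/s.
ΣQ_DR = 2050 m³/s.
With Δt = 2 h = 7200 s, V = ΣQ_DR · Δt = 2050 × 7200 = 1.48 × 10^7 m³.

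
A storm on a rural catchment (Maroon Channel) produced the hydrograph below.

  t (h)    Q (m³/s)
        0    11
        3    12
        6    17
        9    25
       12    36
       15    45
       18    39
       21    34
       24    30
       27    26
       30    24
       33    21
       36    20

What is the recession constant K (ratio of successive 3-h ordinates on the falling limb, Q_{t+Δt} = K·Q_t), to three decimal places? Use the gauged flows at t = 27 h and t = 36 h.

K ≈ 0.916

Using the recession-limb readings at t = 27 h and t = 36 h: Q falls from 26 to 20 m³/s over 3 intervals.
K = (Q₂/Q₁)^(1/3) = (20/26)^(1/3) = 0.916.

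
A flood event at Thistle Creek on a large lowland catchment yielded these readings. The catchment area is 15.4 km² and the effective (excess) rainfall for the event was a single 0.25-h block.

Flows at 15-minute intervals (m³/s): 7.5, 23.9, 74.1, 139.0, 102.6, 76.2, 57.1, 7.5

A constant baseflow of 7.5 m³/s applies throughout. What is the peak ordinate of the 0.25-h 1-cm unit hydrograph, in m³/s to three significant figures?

Direct runoff: 0.0, 16.4, 66.6, 131.5, 95.1, 68.7, 49.6, 0.0 m³/s; ΣQ_DR = 427.9 m³/s, peak = 131.5 m³/s.
Runoff depth d = ΣQ_DR·Δt / A = 427.9 × 900 / (15.4 km²) = 25.01 mm.
The 1-cm UH is the DRH scaled by (10 mm)/d, so U_p = 131.5 × 10/25.01 = 52.6 m³/s.

U_p ≈ 52.6 m³/s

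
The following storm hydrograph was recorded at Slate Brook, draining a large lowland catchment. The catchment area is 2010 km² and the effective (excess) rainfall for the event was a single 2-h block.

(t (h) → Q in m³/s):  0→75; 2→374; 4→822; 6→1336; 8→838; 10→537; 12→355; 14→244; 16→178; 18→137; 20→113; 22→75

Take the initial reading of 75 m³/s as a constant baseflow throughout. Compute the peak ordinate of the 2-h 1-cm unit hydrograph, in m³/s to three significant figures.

U_p ≈ 841 m³/s

Direct runoff: 0.0, 299.0, 747.0, 1261.0, 763.0, 462.0, 280.0, 169.0, 103.0, 62.0, 38.0, 0.0 m³/s; ΣQ_DR = 4184 m³/s, peak = 1261.0 m³/s.
Runoff depth d = ΣQ_DR·Δt / A = 4184 × 7200 / (2010 km²) = 14.99 mm.
The 1-cm UH is the DRH scaled by (10 mm)/d, so U_p = 1261.0 × 10/14.99 = 841 m³/s.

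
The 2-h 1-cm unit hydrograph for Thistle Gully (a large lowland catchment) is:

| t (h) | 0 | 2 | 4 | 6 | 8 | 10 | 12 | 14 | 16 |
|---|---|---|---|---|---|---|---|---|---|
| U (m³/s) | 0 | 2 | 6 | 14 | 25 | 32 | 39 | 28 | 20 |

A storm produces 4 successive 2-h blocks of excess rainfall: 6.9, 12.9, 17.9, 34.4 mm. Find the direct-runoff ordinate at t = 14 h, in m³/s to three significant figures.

Q ≈ 213 m³/s

By discrete convolution, Q_j = Σ (P_i / 10 mm) · U_{j−i}.
At t = 14 h (j=7): Q = (6.9/10)·28 + (12.9/10)·39 + (17.9/10)·32 + (34.4/10)·25 = 213 m³/s.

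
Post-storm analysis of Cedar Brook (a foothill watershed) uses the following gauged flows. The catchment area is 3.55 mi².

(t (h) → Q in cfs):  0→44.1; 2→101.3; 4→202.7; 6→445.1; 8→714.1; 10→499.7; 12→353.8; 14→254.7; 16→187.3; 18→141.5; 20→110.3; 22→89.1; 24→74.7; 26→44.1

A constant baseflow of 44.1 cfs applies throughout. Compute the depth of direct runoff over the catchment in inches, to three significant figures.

Direct runoff: 0.0, 57.2, 158.6, 401.0, 670.0, 455.6, 309.7, 210.6, 143.2, 97.4, 66.2, 45.0, 30.6, 0.0 cfs; ΣQ_DR = 2645 cfs.
V = ΣQ_DR · Δt = 2645 × 7200 s = 1.904 × 10^7 ft³.
Over A = 3.55 mi², depth = V / A = 2.31 in.

d ≈ 2.31 in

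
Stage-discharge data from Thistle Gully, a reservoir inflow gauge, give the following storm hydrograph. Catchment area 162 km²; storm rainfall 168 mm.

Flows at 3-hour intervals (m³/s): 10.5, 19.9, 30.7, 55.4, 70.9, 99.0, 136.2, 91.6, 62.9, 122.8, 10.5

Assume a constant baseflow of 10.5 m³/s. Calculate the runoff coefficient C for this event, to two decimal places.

ΣQ_DR = 594.9 m³/s; V = ΣQ_DR·Δt = 6.425 × 10^6 m³.
Runoff depth d = V / A = 39.66 mm.
C = d / P = 39.66 / 168 = 0.24.

C ≈ 0.24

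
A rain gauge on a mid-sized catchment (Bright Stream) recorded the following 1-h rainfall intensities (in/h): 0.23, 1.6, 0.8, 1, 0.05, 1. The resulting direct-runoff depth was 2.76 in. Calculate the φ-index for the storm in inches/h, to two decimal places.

Only the 4 blocks with intensity above φ contribute runoff: 1.6, 0.8, 1, 1 in/h.
Σ(I−φ)·Δt = d  ⇒  (1.6+0.8+1+1 − 4φ)·1 = 2.76
φ = (4.400 − 2.76/1) / 4 = 0.41 in/h.

φ ≈ 0.41 in/h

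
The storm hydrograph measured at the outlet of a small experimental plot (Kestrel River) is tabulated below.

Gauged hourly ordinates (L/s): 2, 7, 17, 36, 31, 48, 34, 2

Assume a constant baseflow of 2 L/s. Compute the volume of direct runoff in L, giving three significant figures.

V ≈ 5.80 × 10^5 L

Direct-runoff ordinates (Q − Q_b): 0.0, 5.0, 15.0, 34.0, 29.0, 46.0, 32.0, 0.0 L/s.
ΣQ_DR = 161.0 L/s.
With Δt = 1 h = 3600 s, V = ΣQ_DR · Δt = 161.0 × 3600 = 5.80 × 10^5 L.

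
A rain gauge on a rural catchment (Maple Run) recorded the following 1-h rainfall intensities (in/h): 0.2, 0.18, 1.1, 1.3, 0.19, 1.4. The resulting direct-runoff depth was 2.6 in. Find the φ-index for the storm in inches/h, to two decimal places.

Only the 3 blocks with intensity above φ contribute runoff: 1.1, 1.3, 1.4 in/h.
Σ(I−φ)·Δt = d  ⇒  (1.1+1.3+1.4 − 3φ)·1 = 2.6
φ = (3.800 − 2.6/1) / 3 = 0.40 in/h.

φ ≈ 0.40 in/h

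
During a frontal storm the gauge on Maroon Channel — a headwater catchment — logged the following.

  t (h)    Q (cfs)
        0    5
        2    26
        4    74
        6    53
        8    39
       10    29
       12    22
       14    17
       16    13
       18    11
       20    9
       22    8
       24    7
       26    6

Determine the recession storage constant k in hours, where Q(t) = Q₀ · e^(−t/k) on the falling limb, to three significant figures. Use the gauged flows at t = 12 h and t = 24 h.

k ≈ 10.5 h

On the falling limb, Q drops from 22 to 7 cfs between t = 12 h and t = 24 h (Δt = 12 h).
k = −Δt / ln(Q₂/Q₁) = −12 / ln(7/22) = 10.5 h.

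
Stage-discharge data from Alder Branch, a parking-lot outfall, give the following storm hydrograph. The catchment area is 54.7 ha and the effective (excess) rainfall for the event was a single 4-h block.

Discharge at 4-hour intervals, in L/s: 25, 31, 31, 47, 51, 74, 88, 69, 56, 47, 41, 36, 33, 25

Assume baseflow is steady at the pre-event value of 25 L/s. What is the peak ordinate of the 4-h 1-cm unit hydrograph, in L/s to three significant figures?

Direct runoff: 0.0, 6.0, 6.0, 22.0, 26.0, 49.0, 63.0, 44.0, 31.0, 22.0, 16.0, 11.0, 8.0, 0.0 L/s; ΣQ_DR = 304.0 L/s, peak = 63.0 L/s.
Runoff depth d = ΣQ_DR·Δt / A = 304.0 × 14400 / (54.7 ha) = 8.003 mm.
The 1-cm UH is the DRH scaled by (10 mm)/d, so U_p = 63.0 × 10/8.003 = 78.7 L/s.

U_p ≈ 78.7 L/s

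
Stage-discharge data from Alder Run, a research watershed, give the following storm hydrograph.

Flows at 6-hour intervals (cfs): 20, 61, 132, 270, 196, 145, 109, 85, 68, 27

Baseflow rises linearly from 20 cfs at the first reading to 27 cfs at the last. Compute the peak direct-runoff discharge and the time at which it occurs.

Subtracting baseflow gives direct-runoff ordinates: 0.00, 40.22, 110.44, 247.67, 172.89, 121.11, 84.33, 59.56, 41.78, 0.00 cfs.
The maximum is 247.67 cfs, occurring at the reading for t = 18 h.

Q_p = 247.67 cfs at t = 18 h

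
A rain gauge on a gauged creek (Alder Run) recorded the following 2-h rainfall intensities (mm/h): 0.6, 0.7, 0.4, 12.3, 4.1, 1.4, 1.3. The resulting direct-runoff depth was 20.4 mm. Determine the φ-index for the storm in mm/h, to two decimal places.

φ ≈ 3.10 mm/h

Only the 2 blocks with intensity above φ contribute runoff: 12.3, 4.1 mm/h.
Σ(I−φ)·Δt = d  ⇒  (12.3+4.1 − 2φ)·2 = 20.4
φ = (16.40 − 20.4/2) / 2 = 3.10 mm/h.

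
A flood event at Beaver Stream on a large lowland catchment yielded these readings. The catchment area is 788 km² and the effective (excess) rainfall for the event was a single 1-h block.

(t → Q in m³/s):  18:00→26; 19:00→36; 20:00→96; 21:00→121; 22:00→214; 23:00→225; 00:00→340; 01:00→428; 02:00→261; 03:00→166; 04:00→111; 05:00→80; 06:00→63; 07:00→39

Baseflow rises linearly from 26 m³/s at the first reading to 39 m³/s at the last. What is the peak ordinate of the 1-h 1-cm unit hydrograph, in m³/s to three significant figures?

U_p ≈ 494 m³/s

Direct runoff: 0.00, 9.00, 68.00, 92.00, 184.00, 194.00, 308.00, 395.00, 227.00, 131.00, 75.00, 43.00, 25.00, 0.00 m³/s; ΣQ_DR = 1751 m³/s, peak = 395.00 m³/s.
Runoff depth d = ΣQ_DR·Δt / A = 1751 × 3600 / (788 km²) = 7.999 mm.
The 1-cm UH is the DRH scaled by (10 mm)/d, so U_p = 395.00 × 10/7.999 = 494 m³/s.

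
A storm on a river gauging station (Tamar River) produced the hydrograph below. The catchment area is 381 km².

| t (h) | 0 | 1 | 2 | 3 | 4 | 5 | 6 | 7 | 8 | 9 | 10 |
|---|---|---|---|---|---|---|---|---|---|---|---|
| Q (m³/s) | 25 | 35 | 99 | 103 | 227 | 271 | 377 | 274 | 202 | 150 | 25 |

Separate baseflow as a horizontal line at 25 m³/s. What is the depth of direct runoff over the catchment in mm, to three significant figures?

d ≈ 14.3 mm

Direct runoff: 0.0, 10.0, 74.0, 78.0, 202.0, 246.0, 352.0, 249.0, 177.0, 125.0, 0.0 m³/s; ΣQ_DR = 1513 m³/s.
V = ΣQ_DR · Δt = 1513 × 3600 s = 5.447 × 10^6 m³.
Over A = 381 km², depth = V / A = 14.3 mm.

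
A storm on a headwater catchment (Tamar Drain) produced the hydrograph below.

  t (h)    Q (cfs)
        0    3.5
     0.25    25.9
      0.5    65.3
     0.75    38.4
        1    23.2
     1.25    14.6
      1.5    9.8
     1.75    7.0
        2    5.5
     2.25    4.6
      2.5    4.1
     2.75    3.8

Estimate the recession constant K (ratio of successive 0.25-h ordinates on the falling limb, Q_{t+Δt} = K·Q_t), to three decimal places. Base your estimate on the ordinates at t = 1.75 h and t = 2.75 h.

Using the recession-limb readings at t = 1.75 h and t = 2.75 h: Q falls from 7.0 to 3.8 cfs over 4 intervals.
K = (Q₂/Q₁)^(1/4) = (3.8/7.0)^(1/4) = 0.858.

K ≈ 0.858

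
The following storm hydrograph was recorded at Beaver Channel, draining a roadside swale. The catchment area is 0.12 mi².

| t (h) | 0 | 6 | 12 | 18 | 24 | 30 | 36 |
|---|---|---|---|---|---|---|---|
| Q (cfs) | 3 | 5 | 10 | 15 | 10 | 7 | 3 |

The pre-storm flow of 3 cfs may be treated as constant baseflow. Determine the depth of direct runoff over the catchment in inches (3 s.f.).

d ≈ 2.48 in

Direct runoff: 0.0, 2.0, 7.0, 12.0, 7.0, 4.0, 0.0 cfs; ΣQ_DR = 32.00 cfs.
V = ΣQ_DR · Δt = 32.00 × 21600 s = 6.912 × 10^5 ft³.
Over A = 0.12 mi², depth = V / A = 2.48 in.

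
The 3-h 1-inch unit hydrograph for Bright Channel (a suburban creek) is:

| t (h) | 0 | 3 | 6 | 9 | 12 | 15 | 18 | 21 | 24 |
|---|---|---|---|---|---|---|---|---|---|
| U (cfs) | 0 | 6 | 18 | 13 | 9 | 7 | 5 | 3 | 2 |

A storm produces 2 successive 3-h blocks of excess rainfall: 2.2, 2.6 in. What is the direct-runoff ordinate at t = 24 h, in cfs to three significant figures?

By discrete convolution, Q_j = Σ (P_i / 1 in) · U_{j−i}.
At t = 24 h (j=8): Q = (2.2/1)·2 + (2.6/1)·3 = 12.2 cfs.

Q ≈ 12.2 cfs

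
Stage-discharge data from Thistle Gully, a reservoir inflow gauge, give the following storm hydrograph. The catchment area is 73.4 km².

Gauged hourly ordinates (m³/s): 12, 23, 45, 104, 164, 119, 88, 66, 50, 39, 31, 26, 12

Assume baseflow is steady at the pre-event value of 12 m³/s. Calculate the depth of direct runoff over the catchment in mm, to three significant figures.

d ≈ 30.6 mm

Direct runoff: 0.0, 11.0, 33.0, 92.0, 152.0, 107.0, 76.0, 54.0, 38.0, 27.0, 19.0, 14.0, 0.0 m³/s; ΣQ_DR = 623.0 m³/s.
V = ΣQ_DR · Δt = 623.0 × 3600 s = 2.243 × 10^6 m³.
Over A = 73.4 km², depth = V / A = 30.6 mm.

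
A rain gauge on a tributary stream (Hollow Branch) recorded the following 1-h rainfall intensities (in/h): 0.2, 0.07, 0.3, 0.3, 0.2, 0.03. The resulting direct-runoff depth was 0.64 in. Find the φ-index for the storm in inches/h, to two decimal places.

Only the 4 blocks with intensity above φ contribute runoff: 0.2, 0.3, 0.3, 0.2 in/h.
Σ(I−φ)·Δt = d  ⇒  (0.2+0.3+0.3+0.2 − 4φ)·1 = 0.64
φ = (1.000 − 0.64/1) / 4 = 0.09 in/h.

φ ≈ 0.09 in/h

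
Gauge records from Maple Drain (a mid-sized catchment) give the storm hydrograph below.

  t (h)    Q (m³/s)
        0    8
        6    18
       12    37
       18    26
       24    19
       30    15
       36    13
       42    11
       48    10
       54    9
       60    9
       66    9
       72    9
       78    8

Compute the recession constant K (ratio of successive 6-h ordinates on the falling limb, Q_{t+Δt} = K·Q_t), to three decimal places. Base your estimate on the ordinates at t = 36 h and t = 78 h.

K ≈ 0.933

Using the recession-limb readings at t = 36 h and t = 78 h: Q falls from 13 to 8 m³/s over 7 intervals.
K = (Q₂/Q₁)^(1/7) = (8/13)^(1/7) = 0.933.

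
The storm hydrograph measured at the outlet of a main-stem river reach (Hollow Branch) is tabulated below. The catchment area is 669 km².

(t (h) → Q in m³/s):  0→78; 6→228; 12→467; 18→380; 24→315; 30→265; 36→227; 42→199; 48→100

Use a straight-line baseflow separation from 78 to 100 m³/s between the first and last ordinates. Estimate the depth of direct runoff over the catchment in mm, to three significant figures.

Direct runoff: 0.00, 147.25, 383.50, 293.75, 226.00, 173.25, 132.50, 101.75, 0.00 m³/s; ΣQ_DR = 1458 m³/s.
V = ΣQ_DR · Δt = 1458 × 21600 s = 3.149 × 10^7 m³.
Over A = 669 km², depth = V / A = 47.1 mm.

d ≈ 47.1 mm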